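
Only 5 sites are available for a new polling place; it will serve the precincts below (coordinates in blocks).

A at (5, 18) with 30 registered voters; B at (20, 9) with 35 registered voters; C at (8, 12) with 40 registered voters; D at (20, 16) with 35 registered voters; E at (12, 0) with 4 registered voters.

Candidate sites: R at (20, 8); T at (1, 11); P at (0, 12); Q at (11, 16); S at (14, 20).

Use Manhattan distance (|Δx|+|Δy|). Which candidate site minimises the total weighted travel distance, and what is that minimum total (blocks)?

Q, total 1463 blocks

Total weighted distance at each candidate:
  R (20, 8): total = 1769
  T (1, 11): total = 2313
  P (0, 12): total = 2391
  Q (11, 16): total = 1463
  S (14, 20): total = 1923
Minimum is at Q with total 1463 blocks.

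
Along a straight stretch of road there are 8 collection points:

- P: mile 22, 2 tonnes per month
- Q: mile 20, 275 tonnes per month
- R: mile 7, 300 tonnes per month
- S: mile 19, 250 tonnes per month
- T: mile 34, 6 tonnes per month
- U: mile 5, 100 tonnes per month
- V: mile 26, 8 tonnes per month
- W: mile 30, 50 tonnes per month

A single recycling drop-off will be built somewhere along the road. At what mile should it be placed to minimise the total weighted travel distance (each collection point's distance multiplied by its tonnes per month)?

For a sum of weighted absolute distances on a line, the optimum is the weighted median (not the mean). Total weight W = 991; half-weight = 495.5.
Sort by position and accumulate weight:
  mile 5 (U, w=100) → cum 100
  mile 7 (R, w=300) → cum 400
  mile 19 (S, w=250) → cum 650  ≥ 495.5 → median here
  mile 20 (Q, w=275) → cum 925
  mile 22 (P, w=2) → cum 927
  mile 26 (V, w=8) → cum 935
  mile 30 (W, w=50) → cum 985
  mile 34 (T, w=6) → cum 991
Optimal location: mile 19.

x = 19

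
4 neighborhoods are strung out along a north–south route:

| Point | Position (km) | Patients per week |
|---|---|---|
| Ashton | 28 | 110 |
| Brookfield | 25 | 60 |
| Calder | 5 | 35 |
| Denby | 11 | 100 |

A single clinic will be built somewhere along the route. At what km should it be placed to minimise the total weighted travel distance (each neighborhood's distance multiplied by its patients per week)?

x = 25

For a sum of weighted absolute distances on a line, the optimum is the weighted median (not the mean). Total weight W = 305; half-weight = 152.5.
Sort by position and accumulate weight:
  km 5 (Calder, w=35) → cum 35
  km 11 (Denby, w=100) → cum 135
  km 25 (Brookfield, w=60) → cum 195  ≥ 152.5 → median here
  km 28 (Ashton, w=110) → cum 305
Optimal location: km 25.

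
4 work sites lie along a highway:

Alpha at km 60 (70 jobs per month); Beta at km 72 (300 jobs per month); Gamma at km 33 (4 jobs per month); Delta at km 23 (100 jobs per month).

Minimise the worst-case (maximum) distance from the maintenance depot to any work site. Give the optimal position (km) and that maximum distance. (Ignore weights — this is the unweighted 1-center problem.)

The 1-center on a line is the midpoint of the two extreme points: leftmost at 23, rightmost at 72.
Optimal location = (23 + 72)/2 = 47.5; maximum distance = (72 − 23)/2 = 24.5.

location 47.5, max distance 24.5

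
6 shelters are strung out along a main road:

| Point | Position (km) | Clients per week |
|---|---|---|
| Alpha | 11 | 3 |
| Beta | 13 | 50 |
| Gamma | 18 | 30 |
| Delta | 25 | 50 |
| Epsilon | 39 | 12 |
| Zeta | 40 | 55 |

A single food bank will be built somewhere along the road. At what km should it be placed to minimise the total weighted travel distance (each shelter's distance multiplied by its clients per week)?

For a sum of weighted absolute distances on a line, the optimum is the weighted median (not the mean). Total weight W = 200; half-weight = 100.
Sort by position and accumulate weight:
  km 11 (Alpha, w=3) → cum 3
  km 13 (Beta, w=50) → cum 53
  km 18 (Gamma, w=30) → cum 83
  km 25 (Delta, w=50) → cum 133  ≥ 100 → median here
  km 39 (Epsilon, w=12) → cum 145
  km 40 (Zeta, w=55) → cum 200
Optimal location: km 25.

x = 25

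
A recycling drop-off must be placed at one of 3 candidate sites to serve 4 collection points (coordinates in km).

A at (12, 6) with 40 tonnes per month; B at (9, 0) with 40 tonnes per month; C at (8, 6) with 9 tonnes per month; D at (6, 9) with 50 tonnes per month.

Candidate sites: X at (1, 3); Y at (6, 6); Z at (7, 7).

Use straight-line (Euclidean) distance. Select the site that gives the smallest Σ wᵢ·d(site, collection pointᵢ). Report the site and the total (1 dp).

Z, total 619.7 km

Total weighted distance at each candidate:
  X (1, 3): total = 1256.9
  Y (6, 6): total = 676.3
  Z (7, 7): total = 619.7
Minimum is at Z with total 619.7 km.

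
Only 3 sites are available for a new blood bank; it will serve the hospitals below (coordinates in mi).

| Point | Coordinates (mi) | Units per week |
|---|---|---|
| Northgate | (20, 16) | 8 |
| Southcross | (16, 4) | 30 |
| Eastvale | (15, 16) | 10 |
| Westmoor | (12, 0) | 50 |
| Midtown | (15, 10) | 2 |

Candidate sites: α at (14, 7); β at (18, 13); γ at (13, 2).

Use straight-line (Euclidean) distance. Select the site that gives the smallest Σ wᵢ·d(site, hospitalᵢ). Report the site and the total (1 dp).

γ, total 503.1 mi

Total weighted distance at each candidate:
  α (14, 7): total = 655.6
  β (18, 13): total = 1072.2
  γ (13, 2): total = 503.1
Minimum is at γ with total 503.1 mi.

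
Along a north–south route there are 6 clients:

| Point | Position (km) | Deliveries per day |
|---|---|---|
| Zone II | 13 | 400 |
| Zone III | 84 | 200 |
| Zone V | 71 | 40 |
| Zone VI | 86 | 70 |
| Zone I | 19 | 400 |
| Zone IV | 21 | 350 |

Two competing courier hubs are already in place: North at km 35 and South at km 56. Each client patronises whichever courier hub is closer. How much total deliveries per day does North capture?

The indifferent point is the midpoint (35+56)/2 = 45.5; clients left of it (closer to North at 35) go to North, those right go to South.
  Zone II at 13 (w=400) → North
  Zone I at 19 (w=400) → North
  Zone IV at 21 (w=350) → North
  Zone V at 71 (w=40) → South
  Zone III at 84 (w=200) → South
  Zone VI at 86 (w=70) → South
North captures 1150; South captures 310.

1150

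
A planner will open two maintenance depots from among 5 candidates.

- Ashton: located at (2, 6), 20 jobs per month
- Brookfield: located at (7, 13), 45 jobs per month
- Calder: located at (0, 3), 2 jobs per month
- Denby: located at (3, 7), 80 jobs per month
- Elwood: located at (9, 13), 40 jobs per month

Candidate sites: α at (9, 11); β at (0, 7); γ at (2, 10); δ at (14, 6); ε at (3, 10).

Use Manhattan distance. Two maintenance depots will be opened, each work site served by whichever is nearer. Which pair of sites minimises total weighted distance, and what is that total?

Evaluate every pair (each demand assigned to the nearer of the two):
  {α, β}: total = 568
  {α, ε}: total = 620
  {α, γ}: total = 678
  {β, ε}: total = 983
  {γ, ε}: total = 1013
  {δ, ε}: total = 1035
  {β, γ}: total = 1068
  {γ, δ}: total = 1178
  {α, δ}: total = 1334
  {β, δ}: total = 1373
Best pair: {α, β} with total 568.

{α, β}, total 568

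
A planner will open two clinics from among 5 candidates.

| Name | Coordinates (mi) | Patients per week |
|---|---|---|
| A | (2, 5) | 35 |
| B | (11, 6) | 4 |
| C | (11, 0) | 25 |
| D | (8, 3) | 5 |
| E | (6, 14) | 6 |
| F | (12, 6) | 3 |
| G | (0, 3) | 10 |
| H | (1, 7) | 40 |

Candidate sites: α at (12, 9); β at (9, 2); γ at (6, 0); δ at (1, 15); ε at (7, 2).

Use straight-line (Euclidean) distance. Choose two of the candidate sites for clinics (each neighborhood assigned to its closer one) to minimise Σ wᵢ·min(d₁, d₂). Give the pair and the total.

Evaluate every pair (each demand assigned to the nearer of the two):
  {β, ε}: total = 770.1
  {α, ε}: total = 774.6
  {δ, ε}: total = 778.5
  {γ, ε}: total = 816.5
  {β, δ}: total = 818.4
  {β, γ}: total = 820.2
  {γ, δ}: total = 841.5
  {α, γ}: total = 846.8
  {α, β}: total = 880.8
  {α, δ}: total = 1106.8
Best pair: {β, ε} with total 770.1.

{β, ε}, total 770.1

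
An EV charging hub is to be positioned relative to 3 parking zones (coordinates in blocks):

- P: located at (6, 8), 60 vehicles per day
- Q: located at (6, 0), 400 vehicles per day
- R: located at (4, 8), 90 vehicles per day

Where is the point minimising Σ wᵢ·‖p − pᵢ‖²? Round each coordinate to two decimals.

The minimiser of Σwᵢ‖p−pᵢ‖² is the weighted centroid p* = (Σwᵢpᵢ)/(Σwᵢ).
Σwᵢ = 550.
Σwᵢxᵢ = 60·6 + 400·6 + 90·4 = 3120.
Σwᵢyᵢ = 60·8 + 400·0 + 90·8 = 1200.
x* = 3120/550 = 5.67, y* = 1200/550 = 2.18.

(5.67, 2.18)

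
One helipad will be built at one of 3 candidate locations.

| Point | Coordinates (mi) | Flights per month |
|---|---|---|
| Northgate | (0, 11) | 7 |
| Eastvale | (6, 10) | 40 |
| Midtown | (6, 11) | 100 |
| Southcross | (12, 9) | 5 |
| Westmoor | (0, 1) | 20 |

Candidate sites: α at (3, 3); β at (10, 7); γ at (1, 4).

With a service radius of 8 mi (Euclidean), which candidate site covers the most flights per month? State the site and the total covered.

β, covering 145

Coverage radius r = 8 mi; a point is covered iff (Δx)²+(Δy)² ≤ 8² = 64.
  α (3, 3): covers {Eastvale, Westmoor} → 60
  β (10, 7): covers {Eastvale, Midtown, Southcross} → 145
  γ (1, 4): covers {Northgate, Eastvale, Westmoor} → 67
Maximum coverage at β: 145 flights per month.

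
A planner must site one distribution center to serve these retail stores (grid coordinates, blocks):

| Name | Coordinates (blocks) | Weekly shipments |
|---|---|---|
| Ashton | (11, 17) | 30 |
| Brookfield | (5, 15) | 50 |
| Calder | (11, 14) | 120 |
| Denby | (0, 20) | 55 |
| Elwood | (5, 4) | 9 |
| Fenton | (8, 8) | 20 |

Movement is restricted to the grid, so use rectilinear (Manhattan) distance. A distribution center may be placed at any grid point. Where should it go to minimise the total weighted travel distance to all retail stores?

(11, 14)

Manhattan distance separates: Σwᵢ(|x−xᵢ|+|y−yᵢ|) = Σwᵢ|x−xᵢ| + Σwᵢ|y−yᵢ|, so x and y are optimised independently as 1-D weighted medians.
Total weight W = 284; half = 142.
x-coordinate, sorted with cumulative weight:
  x=0 (Denby, w=55) cum 55
  x=5 (Brookfield, w=50) cum 105
  x=5 (Elwood, w=9) cum 114
  x=8 (Fenton, w=20) cum 134
  x=11 (Ashton, w=30) cum 164  ← median
  x=11 (Calder, w=120) cum 284
⇒ x* = 11
y-coordinate, sorted with cumulative weight:
  y=4 (Elwood, w=9) cum 9
  y=8 (Fenton, w=20) cum 29
  y=14 (Calder, w=120) cum 149  ← median
  y=15 (Brookfield, w=50) cum 199
  y=17 (Ashton, w=30) cum 229
  y=20 (Denby, w=55) cum 284
⇒ y* = 14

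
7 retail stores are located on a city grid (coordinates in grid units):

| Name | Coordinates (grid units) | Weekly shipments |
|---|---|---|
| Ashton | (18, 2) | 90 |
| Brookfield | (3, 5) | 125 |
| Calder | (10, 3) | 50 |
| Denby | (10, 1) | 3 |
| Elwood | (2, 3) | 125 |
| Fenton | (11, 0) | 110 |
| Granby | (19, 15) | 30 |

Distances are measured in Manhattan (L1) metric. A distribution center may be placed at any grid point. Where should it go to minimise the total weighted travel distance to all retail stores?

(10, 3)

Manhattan distance separates: Σwᵢ(|x−xᵢ|+|y−yᵢ|) = Σwᵢ|x−xᵢ| + Σwᵢ|y−yᵢ|, so x and y are optimised independently as 1-D weighted medians.
Total weight W = 533; half = 266.5.
x-coordinate, sorted with cumulative weight:
  x=2 (Elwood, w=125) cum 125
  x=3 (Brookfield, w=125) cum 250
  x=10 (Calder, w=50) cum 300  ← median
  x=10 (Denby, w=3) cum 303
  x=11 (Fenton, w=110) cum 413
  x=18 (Ashton, w=90) cum 503
  x=19 (Granby, w=30) cum 533
⇒ x* = 10
y-coordinate, sorted with cumulative weight:
  y=0 (Fenton, w=110) cum 110
  y=1 (Denby, w=3) cum 113
  y=2 (Ashton, w=90) cum 203
  y=3 (Calder, w=50) cum 253
  y=3 (Elwood, w=125) cum 378  ← median
  y=5 (Brookfield, w=125) cum 503
  y=15 (Granby, w=30) cum 533
⇒ y* = 3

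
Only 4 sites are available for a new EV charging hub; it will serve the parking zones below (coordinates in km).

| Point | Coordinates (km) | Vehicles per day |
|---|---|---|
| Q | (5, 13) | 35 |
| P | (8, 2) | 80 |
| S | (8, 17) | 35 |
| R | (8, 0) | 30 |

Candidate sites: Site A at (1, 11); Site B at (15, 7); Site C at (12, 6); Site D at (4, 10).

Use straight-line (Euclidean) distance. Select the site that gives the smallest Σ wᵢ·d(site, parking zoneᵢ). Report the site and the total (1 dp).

Site C, total 1425.0 km

Total weighted distance at each candidate:
  Site A (1, 11): total = 1782.5
  Site B (15, 7): total = 1820.6
  Site C (12, 6): total = 1425.0
  Site D (4, 10): total = 1431.5
Minimum is at Site C with total 1425.0 km.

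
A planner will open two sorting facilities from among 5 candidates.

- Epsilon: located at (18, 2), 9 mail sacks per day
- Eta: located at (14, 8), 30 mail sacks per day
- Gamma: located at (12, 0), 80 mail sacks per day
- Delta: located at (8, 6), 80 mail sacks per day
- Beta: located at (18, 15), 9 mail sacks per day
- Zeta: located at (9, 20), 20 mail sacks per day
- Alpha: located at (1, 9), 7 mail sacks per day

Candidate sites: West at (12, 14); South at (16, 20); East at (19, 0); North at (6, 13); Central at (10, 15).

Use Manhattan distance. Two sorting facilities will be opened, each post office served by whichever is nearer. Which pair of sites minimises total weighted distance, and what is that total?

{East, North}, total 2086

Evaluate every pair (each demand assigned to the nearer of the two):
  {East, North}: total = 2086
  {East, Central}: total = 2094
  {West, East}: total = 2142
  {West, North}: total = 2548
  {West, Central}: total = 2690
  {South, East}: total = 2722
  {West, South}: total = 2797
  {North, Central}: total = 2854
  {South, Central}: total = 3038
  {South, North}: total = 3076
Best pair: {East, North} with total 2086.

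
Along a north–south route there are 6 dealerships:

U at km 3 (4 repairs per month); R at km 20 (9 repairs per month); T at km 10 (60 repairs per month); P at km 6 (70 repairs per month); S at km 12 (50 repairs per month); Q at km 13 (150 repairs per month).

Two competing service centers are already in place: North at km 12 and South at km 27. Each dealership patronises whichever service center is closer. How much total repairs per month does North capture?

334

The indifferent point is the midpoint (12+27)/2 = 19.5; dealerships left of it (closer to North at 12) go to North, those right go to South.
  U at 3 (w=4) → North
  P at 6 (w=70) → North
  T at 10 (w=60) → North
  S at 12 (w=50) → North
  Q at 13 (w=150) → North
  R at 20 (w=9) → South
North captures 334; South captures 9.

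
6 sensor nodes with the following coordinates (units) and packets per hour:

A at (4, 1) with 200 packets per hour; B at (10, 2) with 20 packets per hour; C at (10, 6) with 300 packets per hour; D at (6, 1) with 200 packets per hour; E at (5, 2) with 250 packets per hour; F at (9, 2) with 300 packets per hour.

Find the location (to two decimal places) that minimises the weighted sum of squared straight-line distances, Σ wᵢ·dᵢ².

The minimiser of Σwᵢ‖p−pᵢ‖² is the weighted centroid p* = (Σwᵢpᵢ)/(Σwᵢ).
Σwᵢ = 1270.
Σwᵢxᵢ = 200·4 + 20·10 + 300·10 + 200·6 + 250·5 + 300·9 = 9150.
Σwᵢyᵢ = 200·1 + 20·2 + 300·6 + 200·1 + 250·2 + 300·2 = 3340.
x* = 9150/1270 = 7.20, y* = 3340/1270 = 2.63.

(7.20, 2.63)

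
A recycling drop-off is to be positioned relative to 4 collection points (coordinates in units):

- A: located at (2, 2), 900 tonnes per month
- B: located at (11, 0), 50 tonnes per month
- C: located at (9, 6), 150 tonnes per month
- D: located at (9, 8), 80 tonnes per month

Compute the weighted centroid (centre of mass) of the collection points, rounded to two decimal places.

(3.75, 2.83)

The minimiser of Σwᵢ‖p−pᵢ‖² is the weighted centroid p* = (Σwᵢpᵢ)/(Σwᵢ).
Σwᵢ = 1180.
Σwᵢxᵢ = 900·2 + 50·11 + 150·9 + 80·9 = 4420.
Σwᵢyᵢ = 900·2 + 50·0 + 150·6 + 80·8 = 3340.
x* = 4420/1180 = 3.75, y* = 3340/1180 = 2.83.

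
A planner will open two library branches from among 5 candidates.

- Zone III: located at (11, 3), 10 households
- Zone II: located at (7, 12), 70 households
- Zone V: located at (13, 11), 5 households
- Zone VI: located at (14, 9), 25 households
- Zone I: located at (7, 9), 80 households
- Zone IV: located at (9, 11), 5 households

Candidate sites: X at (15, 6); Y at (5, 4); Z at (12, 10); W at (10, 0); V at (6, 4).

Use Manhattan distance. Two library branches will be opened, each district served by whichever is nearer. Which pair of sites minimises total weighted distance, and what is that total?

{Z, W}, total 1115

Evaluate every pair (each demand assigned to the nearer of the two):
  {Z, W}: total = 1115
  {Z, V}: total = 1135
  {X, Z}: total = 1145
  {Y, Z}: total = 1145
  {X, V}: total = 1355
  {X, Y}: total = 1520
  {W, V}: total = 1595
  {Y, V}: total = 1615
  {Y, W}: total = 1750
  {X, W}: total = 2090
Best pair: {Z, W} with total 1115.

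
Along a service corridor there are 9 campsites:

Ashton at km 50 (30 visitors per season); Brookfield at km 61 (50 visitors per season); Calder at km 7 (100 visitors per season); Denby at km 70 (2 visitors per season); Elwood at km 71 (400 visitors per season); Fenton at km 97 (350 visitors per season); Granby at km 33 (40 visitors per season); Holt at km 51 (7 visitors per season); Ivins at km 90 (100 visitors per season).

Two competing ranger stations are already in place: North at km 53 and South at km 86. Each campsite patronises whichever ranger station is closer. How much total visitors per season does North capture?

The indifferent point is the midpoint (53+86)/2 = 69.5; campsites left of it (closer to North at 53) go to North, those right go to South.
  Calder at 7 (w=100) → North
  Granby at 33 (w=40) → North
  Ashton at 50 (w=30) → North
  Holt at 51 (w=7) → North
  Brookfield at 61 (w=50) → North
  Denby at 70 (w=2) → South
  Elwood at 71 (w=400) → South
  Ivins at 90 (w=100) → South
  Fenton at 97 (w=350) → South
North captures 227; South captures 852.

227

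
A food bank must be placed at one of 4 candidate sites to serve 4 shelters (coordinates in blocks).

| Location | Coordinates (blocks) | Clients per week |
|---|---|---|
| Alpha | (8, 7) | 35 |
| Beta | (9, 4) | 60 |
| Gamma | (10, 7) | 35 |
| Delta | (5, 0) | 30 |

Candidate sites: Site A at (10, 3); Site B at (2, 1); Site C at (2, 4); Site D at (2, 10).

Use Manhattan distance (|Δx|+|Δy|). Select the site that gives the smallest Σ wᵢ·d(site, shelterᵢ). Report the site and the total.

Site A, total 710 blocks

Total weighted distance at each candidate:
  Site A (10, 3): total = 710
  Site B (2, 1): total = 1630
  Site C (2, 4): total = 1330
  Site D (2, 10): total = 1870
Minimum is at Site A with total 710 blocks.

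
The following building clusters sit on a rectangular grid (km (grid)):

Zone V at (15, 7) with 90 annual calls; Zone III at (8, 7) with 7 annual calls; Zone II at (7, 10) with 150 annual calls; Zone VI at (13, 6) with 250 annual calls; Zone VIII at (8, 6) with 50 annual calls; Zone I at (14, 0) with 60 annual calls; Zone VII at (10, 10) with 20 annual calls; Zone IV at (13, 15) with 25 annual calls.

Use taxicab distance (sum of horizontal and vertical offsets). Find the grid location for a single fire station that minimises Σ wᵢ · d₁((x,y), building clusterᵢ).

Manhattan distance separates: Σwᵢ(|x−xᵢ|+|y−yᵢ|) = Σwᵢ|x−xᵢ| + Σwᵢ|y−yᵢ|, so x and y are optimised independently as 1-D weighted medians.
Total weight W = 652; half = 326.
x-coordinate, sorted with cumulative weight:
  x=7 (Zone II, w=150) cum 150
  x=8 (Zone III, w=7) cum 157
  x=8 (Zone VIII, w=50) cum 207
  x=10 (Zone VII, w=20) cum 227
  x=13 (Zone VI, w=250) cum 477  ← median
  x=13 (Zone IV, w=25) cum 502
  x=14 (Zone I, w=60) cum 562
  x=15 (Zone V, w=90) cum 652
⇒ x* = 13
y-coordinate, sorted with cumulative weight:
  y=0 (Zone I, w=60) cum 60
  y=6 (Zone VI, w=250) cum 310
  y=6 (Zone VIII, w=50) cum 360  ← median
  y=7 (Zone V, w=90) cum 450
  y=7 (Zone III, w=7) cum 457
  y=10 (Zone II, w=150) cum 607
  y=10 (Zone VII, w=20) cum 627
  y=15 (Zone IV, w=25) cum 652
⇒ y* = 6

(13, 6)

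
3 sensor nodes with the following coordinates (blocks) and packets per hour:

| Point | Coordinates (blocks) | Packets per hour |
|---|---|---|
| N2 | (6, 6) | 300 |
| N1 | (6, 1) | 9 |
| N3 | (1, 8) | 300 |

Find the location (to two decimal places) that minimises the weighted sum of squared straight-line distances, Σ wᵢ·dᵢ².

(3.54, 6.91)

The minimiser of Σwᵢ‖p−pᵢ‖² is the weighted centroid p* = (Σwᵢpᵢ)/(Σwᵢ).
Σwᵢ = 609.
Σwᵢxᵢ = 300·6 + 9·6 + 300·1 = 2154.
Σwᵢyᵢ = 300·6 + 9·1 + 300·8 = 4209.
x* = 2154/609 = 3.54, y* = 4209/609 = 6.91.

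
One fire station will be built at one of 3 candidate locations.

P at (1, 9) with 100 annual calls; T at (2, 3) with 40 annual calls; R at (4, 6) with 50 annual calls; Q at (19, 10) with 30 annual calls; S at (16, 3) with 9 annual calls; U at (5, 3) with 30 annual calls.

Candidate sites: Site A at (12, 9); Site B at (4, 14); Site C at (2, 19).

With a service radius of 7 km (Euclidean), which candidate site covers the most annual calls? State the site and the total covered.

Site B, covering 100

Coverage radius r = 7 km; a point is covered iff (Δx)²+(Δy)² ≤ 7² = 49.
  Site A (12, 9): covers {none} → 0
  Site B (4, 14): covers {P} → 100
  Site C (2, 19): covers {none} → 0
Maximum coverage at Site B: 100 annual calls.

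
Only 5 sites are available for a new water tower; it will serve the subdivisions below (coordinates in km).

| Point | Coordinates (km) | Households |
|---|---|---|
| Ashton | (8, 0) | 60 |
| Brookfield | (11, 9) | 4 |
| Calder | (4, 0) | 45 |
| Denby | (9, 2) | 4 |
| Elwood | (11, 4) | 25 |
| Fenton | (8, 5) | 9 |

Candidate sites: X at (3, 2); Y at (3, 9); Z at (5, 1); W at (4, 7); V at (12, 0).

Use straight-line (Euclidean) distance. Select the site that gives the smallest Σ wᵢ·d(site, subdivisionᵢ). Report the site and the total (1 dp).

Z, total 522.6 km

Total weighted distance at each candidate:
  X (3, 2): total = 748.9
  Y (3, 9): total = 1387.6
  Z (5, 1): total = 522.6
  W (4, 7): total = 1086.8
  V (12, 0): total = 811.3
Minimum is at Z with total 522.6 km.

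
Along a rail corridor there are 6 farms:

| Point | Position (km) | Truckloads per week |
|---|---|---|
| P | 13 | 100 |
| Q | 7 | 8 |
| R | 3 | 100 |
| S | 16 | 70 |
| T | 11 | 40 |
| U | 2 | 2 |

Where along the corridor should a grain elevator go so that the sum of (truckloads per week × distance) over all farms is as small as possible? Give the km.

x = 13

For a sum of weighted absolute distances on a line, the optimum is the weighted median (not the mean). Total weight W = 320; half-weight = 160.
Sort by position and accumulate weight:
  km 2 (U, w=2) → cum 2
  km 3 (R, w=100) → cum 102
  km 7 (Q, w=8) → cum 110
  km 11 (T, w=40) → cum 150
  km 13 (P, w=100) → cum 250  ≥ 160 → median here
  km 16 (S, w=70) → cum 320
Optimal location: km 13.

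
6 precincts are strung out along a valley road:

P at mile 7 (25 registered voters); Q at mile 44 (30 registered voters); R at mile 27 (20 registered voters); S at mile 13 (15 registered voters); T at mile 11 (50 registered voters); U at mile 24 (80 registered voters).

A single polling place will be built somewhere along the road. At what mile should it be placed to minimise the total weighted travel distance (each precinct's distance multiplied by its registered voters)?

x = 24

For a sum of weighted absolute distances on a line, the optimum is the weighted median (not the mean). Total weight W = 220; half-weight = 110.
Sort by position and accumulate weight:
  mile 7 (P, w=25) → cum 25
  mile 11 (T, w=50) → cum 75
  mile 13 (S, w=15) → cum 90
  mile 24 (U, w=80) → cum 170  ≥ 110 → median here
  mile 27 (R, w=20) → cum 190
  mile 44 (Q, w=30) → cum 220
Optimal location: mile 24.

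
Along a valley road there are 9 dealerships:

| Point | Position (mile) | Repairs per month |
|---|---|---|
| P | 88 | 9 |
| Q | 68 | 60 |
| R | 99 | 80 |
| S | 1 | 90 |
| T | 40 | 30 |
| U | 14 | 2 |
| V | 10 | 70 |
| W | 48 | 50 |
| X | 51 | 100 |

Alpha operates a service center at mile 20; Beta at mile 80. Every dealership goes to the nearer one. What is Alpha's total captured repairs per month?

The indifferent point is the midpoint (20+80)/2 = 50; dealerships left of it (closer to Alpha at 20) go to Alpha, those right go to Beta.
  S at 1 (w=90) → Alpha
  V at 10 (w=70) → Alpha
  U at 14 (w=2) → Alpha
  T at 40 (w=30) → Alpha
  W at 48 (w=50) → Alpha
  X at 51 (w=100) → Beta
  Q at 68 (w=60) → Beta
  P at 88 (w=9) → Beta
  R at 99 (w=80) → Beta
Alpha captures 242; Beta captures 249.

242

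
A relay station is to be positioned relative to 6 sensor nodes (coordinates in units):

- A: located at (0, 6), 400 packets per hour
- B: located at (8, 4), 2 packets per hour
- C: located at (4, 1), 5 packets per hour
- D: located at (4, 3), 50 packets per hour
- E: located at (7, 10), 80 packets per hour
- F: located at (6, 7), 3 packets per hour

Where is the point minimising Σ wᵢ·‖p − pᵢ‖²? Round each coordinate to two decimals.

The minimiser of Σwᵢ‖p−pᵢ‖² is the weighted centroid p* = (Σwᵢpᵢ)/(Σwᵢ).
Σwᵢ = 540.
Σwᵢxᵢ = 400·0 + 2·8 + 5·4 + 50·4 + 80·7 + 3·6 = 814.
Σwᵢyᵢ = 400·6 + 2·4 + 5·1 + 50·3 + 80·10 + 3·7 = 3384.
x* = 814/540 = 1.51, y* = 3384/540 = 6.27.

(1.51, 6.27)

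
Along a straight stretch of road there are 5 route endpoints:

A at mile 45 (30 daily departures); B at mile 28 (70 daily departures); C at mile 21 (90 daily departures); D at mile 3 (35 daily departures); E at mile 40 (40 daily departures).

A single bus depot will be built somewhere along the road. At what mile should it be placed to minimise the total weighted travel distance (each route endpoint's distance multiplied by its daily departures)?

For a sum of weighted absolute distances on a line, the optimum is the weighted median (not the mean). Total weight W = 265; half-weight = 132.5.
Sort by position and accumulate weight:
  mile 3 (D, w=35) → cum 35
  mile 21 (C, w=90) → cum 125
  mile 28 (B, w=70) → cum 195  ≥ 132.5 → median here
  mile 40 (E, w=40) → cum 235
  mile 45 (A, w=30) → cum 265
Optimal location: mile 28.

x = 28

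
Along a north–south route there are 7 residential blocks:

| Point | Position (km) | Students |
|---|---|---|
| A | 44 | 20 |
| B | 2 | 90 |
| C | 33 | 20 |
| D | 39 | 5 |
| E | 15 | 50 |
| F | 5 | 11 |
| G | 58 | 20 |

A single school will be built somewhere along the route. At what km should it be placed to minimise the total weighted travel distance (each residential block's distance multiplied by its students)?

For a sum of weighted absolute distances on a line, the optimum is the weighted median (not the mean). Total weight W = 216; half-weight = 108.
Sort by position and accumulate weight:
  km 2 (B, w=90) → cum 90
  km 5 (F, w=11) → cum 101
  km 15 (E, w=50) → cum 151  ≥ 108 → median here
  km 33 (C, w=20) → cum 171
  km 39 (D, w=5) → cum 176
  km 44 (A, w=20) → cum 196
  km 58 (G, w=20) → cum 216
Optimal location: km 15.

x = 15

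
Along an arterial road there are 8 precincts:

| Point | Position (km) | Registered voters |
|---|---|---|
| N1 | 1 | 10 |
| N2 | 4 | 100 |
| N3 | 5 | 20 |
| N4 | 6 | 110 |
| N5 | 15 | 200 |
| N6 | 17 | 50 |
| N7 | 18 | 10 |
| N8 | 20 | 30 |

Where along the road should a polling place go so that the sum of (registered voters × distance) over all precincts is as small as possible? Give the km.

x = 15

For a sum of weighted absolute distances on a line, the optimum is the weighted median (not the mean). Total weight W = 530; half-weight = 265.
Sort by position and accumulate weight:
  km 1 (N1, w=10) → cum 10
  km 4 (N2, w=100) → cum 110
  km 5 (N3, w=20) → cum 130
  km 6 (N4, w=110) → cum 240
  km 15 (N5, w=200) → cum 440  ≥ 265 → median here
  km 17 (N6, w=50) → cum 490
  km 18 (N7, w=10) → cum 500
  km 20 (N8, w=30) → cum 530
Optimal location: km 15.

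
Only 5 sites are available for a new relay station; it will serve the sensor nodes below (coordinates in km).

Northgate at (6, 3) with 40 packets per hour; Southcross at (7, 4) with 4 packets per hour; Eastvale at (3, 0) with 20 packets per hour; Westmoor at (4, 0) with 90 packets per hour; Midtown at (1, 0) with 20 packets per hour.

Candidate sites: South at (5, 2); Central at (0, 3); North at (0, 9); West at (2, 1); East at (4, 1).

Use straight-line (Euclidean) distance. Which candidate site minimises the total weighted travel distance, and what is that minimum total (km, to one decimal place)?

East, total 311.6 km

Total weighted distance at each candidate:
  South (5, 2): total = 415.1
  Central (0, 3): total = 866.4
  North (0, 9): total = 1631.1
  West (2, 1): total = 460.0
  East (4, 1): total = 311.6
Minimum is at East with total 311.6 km.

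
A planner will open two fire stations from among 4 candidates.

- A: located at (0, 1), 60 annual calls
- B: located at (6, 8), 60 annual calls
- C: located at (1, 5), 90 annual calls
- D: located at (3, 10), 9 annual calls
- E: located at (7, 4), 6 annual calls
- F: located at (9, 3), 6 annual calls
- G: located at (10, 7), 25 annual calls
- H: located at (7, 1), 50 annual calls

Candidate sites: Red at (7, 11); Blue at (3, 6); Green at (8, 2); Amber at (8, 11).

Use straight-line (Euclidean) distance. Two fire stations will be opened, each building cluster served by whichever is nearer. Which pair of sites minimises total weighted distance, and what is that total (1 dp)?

{Blue, Green}, total 1030.7

Evaluate every pair (each demand assigned to the nearer of the two):
  {Blue, Green}: total = 1030.7
  {Red, Blue}: total = 1289.1
  {Blue, Amber}: total = 1302.5
  {Red, Green}: total = 1613.6
  {Green, Amber}: total = 1635.8
  {Red, Amber}: total = 2425.1
Best pair: {Blue, Green} with total 1030.7.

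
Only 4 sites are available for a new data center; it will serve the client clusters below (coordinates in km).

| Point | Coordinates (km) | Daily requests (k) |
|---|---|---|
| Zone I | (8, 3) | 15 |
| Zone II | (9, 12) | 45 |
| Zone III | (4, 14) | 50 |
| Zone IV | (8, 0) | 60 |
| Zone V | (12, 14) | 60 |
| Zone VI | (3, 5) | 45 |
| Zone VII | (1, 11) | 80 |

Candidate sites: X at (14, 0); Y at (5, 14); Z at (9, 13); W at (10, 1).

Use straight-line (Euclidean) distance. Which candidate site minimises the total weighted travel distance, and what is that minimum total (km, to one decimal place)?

Y, total 2516.2 km

Total weighted distance at each candidate:
  X (14, 0): total = 4660.5
  Y (5, 14): total = 2516.2
  Z (9, 13): total = 2532.4
  W (10, 1): total = 3617.8
Minimum is at Y with total 2516.2 km.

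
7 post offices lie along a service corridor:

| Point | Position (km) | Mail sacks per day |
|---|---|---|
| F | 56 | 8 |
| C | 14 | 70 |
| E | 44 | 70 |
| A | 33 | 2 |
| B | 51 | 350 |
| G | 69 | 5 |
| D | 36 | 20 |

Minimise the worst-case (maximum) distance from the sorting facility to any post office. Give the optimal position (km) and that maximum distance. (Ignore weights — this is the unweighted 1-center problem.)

The 1-center on a line is the midpoint of the two extreme points: leftmost at 14, rightmost at 69.
Optimal location = (14 + 69)/2 = 41.5; maximum distance = (69 − 14)/2 = 27.5.

location 41.5, max distance 27.5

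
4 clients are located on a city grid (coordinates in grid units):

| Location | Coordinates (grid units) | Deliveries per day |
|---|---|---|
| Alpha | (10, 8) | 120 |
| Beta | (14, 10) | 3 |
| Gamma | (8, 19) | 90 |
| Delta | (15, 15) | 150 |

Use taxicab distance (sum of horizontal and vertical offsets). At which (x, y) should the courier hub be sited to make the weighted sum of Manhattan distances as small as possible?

(10, 15)

Manhattan distance separates: Σwᵢ(|x−xᵢ|+|y−yᵢ|) = Σwᵢ|x−xᵢ| + Σwᵢ|y−yᵢ|, so x and y are optimised independently as 1-D weighted medians.
Total weight W = 363; half = 181.5.
x-coordinate, sorted with cumulative weight:
  x=8 (Gamma, w=90) cum 90
  x=10 (Alpha, w=120) cum 210  ← median
  x=14 (Beta, w=3) cum 213
  x=15 (Delta, w=150) cum 363
⇒ x* = 10
y-coordinate, sorted with cumulative weight:
  y=8 (Alpha, w=120) cum 120
  y=10 (Beta, w=3) cum 123
  y=15 (Delta, w=150) cum 273  ← median
  y=19 (Gamma, w=90) cum 363
⇒ y* = 15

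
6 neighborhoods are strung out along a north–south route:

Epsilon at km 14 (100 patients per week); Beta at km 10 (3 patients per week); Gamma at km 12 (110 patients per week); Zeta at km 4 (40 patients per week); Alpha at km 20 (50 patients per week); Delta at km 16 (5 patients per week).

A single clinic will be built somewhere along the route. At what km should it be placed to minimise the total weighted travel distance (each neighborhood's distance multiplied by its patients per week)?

For a sum of weighted absolute distances on a line, the optimum is the weighted median (not the mean). Total weight W = 308; half-weight = 154.
Sort by position and accumulate weight:
  km 4 (Zeta, w=40) → cum 40
  km 10 (Beta, w=3) → cum 43
  km 12 (Gamma, w=110) → cum 153
  km 14 (Epsilon, w=100) → cum 253  ≥ 154 → median here
  km 16 (Delta, w=5) → cum 258
  km 20 (Alpha, w=50) → cum 308
Optimal location: km 14.

x = 14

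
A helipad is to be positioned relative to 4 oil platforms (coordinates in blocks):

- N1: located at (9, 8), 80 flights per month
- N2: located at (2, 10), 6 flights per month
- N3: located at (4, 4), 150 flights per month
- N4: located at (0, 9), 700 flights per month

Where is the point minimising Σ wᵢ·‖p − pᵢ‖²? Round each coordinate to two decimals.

The minimiser of Σwᵢ‖p−pᵢ‖² is the weighted centroid p* = (Σwᵢpᵢ)/(Σwᵢ).
Σwᵢ = 936.
Σwᵢxᵢ = 80·9 + 6·2 + 150·4 + 700·0 = 1332.
Σwᵢyᵢ = 80·8 + 6·10 + 150·4 + 700·9 = 7600.
x* = 1332/936 = 1.42, y* = 7600/936 = 8.12.

(1.42, 8.12)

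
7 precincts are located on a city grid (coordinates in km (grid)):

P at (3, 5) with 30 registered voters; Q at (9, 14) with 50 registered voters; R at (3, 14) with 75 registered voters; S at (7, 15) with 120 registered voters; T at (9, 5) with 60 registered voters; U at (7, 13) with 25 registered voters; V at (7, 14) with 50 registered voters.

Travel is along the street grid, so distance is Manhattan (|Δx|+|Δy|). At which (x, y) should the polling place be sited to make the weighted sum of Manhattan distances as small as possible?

(7, 14)

Manhattan distance separates: Σwᵢ(|x−xᵢ|+|y−yᵢ|) = Σwᵢ|x−xᵢ| + Σwᵢ|y−yᵢ|, so x and y are optimised independently as 1-D weighted medians.
Total weight W = 410; half = 205.
x-coordinate, sorted with cumulative weight:
  x=3 (P, w=30) cum 30
  x=3 (R, w=75) cum 105
  x=7 (S, w=120) cum 225  ← median
  x=7 (U, w=25) cum 250
  x=7 (V, w=50) cum 300
  x=9 (Q, w=50) cum 350
  x=9 (T, w=60) cum 410
⇒ x* = 7
y-coordinate, sorted with cumulative weight:
  y=5 (P, w=30) cum 30
  y=5 (T, w=60) cum 90
  y=13 (U, w=25) cum 115
  y=14 (Q, w=50) cum 165
  y=14 (R, w=75) cum 240  ← median
  y=14 (V, w=50) cum 290
  y=15 (S, w=120) cum 410
⇒ y* = 14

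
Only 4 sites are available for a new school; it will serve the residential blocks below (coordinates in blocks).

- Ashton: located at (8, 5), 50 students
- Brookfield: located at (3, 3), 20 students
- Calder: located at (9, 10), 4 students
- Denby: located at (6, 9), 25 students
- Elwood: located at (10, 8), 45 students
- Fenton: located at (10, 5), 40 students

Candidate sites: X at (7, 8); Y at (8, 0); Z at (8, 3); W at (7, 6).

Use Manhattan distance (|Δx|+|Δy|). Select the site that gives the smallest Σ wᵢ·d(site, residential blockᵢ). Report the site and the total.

W, total 749 blocks

Total weighted distance at each candidate:
  X (7, 8): total = 821
  Y (8, 0): total = 1459
  Z (8, 3): total = 907
  W (7, 6): total = 749
Minimum is at W with total 749 blocks.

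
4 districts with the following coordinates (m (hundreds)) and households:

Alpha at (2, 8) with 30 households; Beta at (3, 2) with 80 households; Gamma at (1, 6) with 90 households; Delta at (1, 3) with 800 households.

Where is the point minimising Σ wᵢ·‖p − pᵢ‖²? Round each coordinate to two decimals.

The minimiser of Σwᵢ‖p−pᵢ‖² is the weighted centroid p* = (Σwᵢpᵢ)/(Σwᵢ).
Σwᵢ = 1000.
Σwᵢxᵢ = 30·2 + 80·3 + 90·1 + 800·1 = 1190.
Σwᵢyᵢ = 30·8 + 80·2 + 90·6 + 800·3 = 3340.
x* = 1190/1000 = 1.19, y* = 3340/1000 = 3.34.

(1.19, 3.34)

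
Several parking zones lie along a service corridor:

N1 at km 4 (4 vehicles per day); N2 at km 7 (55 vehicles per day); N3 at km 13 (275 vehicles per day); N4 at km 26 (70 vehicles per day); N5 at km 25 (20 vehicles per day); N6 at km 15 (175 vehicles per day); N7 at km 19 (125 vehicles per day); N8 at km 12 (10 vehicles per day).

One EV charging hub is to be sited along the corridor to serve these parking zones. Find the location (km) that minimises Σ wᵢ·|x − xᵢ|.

For a sum of weighted absolute distances on a line, the optimum is the weighted median (not the mean). Total weight W = 734; half-weight = 367.
Sort by position and accumulate weight:
  km 4 (N1, w=4) → cum 4
  km 7 (N2, w=55) → cum 59
  km 12 (N8, w=10) → cum 69
  km 13 (N3, w=275) → cum 344
  km 15 (N6, w=175) → cum 519  ≥ 367 → median here
  km 19 (N7, w=125) → cum 644
  km 25 (N5, w=20) → cum 664
  km 26 (N4, w=70) → cum 734
Optimal location: km 15.

x = 15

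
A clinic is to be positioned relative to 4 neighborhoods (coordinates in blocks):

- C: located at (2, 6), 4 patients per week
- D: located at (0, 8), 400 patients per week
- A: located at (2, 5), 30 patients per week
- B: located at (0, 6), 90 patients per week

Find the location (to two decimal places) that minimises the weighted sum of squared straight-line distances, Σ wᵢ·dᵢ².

(0.13, 7.47)

The minimiser of Σwᵢ‖p−pᵢ‖² is the weighted centroid p* = (Σwᵢpᵢ)/(Σwᵢ).
Σwᵢ = 524.
Σwᵢxᵢ = 4·2 + 400·0 + 30·2 + 90·0 = 68.
Σwᵢyᵢ = 4·6 + 400·8 + 30·5 + 90·6 = 3914.
x* = 68/524 = 0.13, y* = 3914/524 = 7.47.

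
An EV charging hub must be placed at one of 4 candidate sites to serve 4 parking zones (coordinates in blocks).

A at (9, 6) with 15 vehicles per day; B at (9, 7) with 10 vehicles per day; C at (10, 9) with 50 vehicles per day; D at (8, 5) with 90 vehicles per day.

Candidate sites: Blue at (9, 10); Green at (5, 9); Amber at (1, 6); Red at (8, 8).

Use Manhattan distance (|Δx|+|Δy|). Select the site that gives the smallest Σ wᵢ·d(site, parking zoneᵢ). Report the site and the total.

Total weighted distance at each candidate:
  Blue (9, 10): total = 730
  Green (5, 9): total = 1045
  Amber (1, 6): total = 1530
  Red (8, 8): total = 485
Minimum is at Red with total 485 blocks.

Red, total 485 blocks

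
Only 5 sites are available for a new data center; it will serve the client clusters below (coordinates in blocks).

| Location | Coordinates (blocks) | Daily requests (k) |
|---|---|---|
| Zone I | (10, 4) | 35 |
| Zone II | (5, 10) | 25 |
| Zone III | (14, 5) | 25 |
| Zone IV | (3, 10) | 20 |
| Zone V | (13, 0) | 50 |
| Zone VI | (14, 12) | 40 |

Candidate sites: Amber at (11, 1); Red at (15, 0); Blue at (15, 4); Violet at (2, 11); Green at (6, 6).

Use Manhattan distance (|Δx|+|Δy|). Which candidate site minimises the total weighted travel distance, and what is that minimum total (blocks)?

Blue, total 1645 blocks

Total weighted distance at each candidate:
  Amber (11, 1): total = 1740
  Red (15, 0): total = 2025
  Blue (15, 4): total = 1645
  Violet (2, 11): total = 2735
  Green (6, 6): total = 1910
Minimum is at Blue with total 1645 blocks.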